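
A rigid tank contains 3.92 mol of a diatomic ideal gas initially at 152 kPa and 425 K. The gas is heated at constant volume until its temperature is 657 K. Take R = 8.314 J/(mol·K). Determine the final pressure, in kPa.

235 kPa

V₁ = nRT₁/P₁ = 3.92×8.314×425/152 = 91.1 L.
Isochoric: V stays 91.1 L; P/T = const ⇒ T₂ = 657 K, P₂ = 235 kPa.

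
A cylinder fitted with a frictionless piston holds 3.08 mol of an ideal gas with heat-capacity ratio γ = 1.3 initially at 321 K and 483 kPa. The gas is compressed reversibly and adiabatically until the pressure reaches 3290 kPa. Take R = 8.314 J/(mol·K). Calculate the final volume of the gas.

3.89 L

V₁ = nRT₁/P₁ = 3.08×8.314×321/483 = 17.0 L.
Adiabatic: T₂/T₁ = (P₂/P₁)^((γ−1)/γ) ⇒ T₂ = 321×(6.81)^0.231 = 500 K; V₂ = 3.89 L.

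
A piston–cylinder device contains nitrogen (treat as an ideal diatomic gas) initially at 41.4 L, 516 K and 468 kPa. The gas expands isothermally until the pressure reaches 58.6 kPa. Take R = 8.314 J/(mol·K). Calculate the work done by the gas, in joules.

n = P₁V₁/(RT₁) = 468×41.4/(8.314×516) = 4.52 mol.
Isothermal: T stays 516 K; PV = const ⇒ V₂ = 331 L, P₂ = 58.6 kPa.
W = nRT ln(V₂/V₁) = 4.52×8.314×516×ln(7.99) = 40300 J.

40300 J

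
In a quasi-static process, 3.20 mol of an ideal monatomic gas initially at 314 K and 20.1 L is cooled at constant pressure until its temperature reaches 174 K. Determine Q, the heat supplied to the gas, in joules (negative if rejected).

P₁ = nRT₁/V₁ = 3.20×8.314×314/20.1 = 416 kPa.
Isobaric: P stays 416 kPa; V/T = const ⇒ T₂ = 174 K, V₂ = 11.1 L.
W = PΔV = 416×(11.1−20.1) kPa·L = -3720 J.
ΔU = nCvΔT = 3.20×12.5×(174−314) = -5590 J.
Q = ΔU + W = nCpΔT = -9310 J.

-9310 J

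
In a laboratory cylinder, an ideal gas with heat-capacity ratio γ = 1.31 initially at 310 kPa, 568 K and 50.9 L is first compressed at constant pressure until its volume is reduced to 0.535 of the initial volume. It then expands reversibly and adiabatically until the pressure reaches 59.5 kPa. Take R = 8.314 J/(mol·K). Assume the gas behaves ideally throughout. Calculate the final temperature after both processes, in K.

206 K

n = P₁V₁/(RT₁) = 310×50.9/(8.314×568) = 3.34 mol.
Step 1 — Isobaric: P stays 310 kPa; V/T = const ⇒ T₂ = 304 K, V₂ = 27.2 L.
W = PΔV = 310×(27.2−50.9) kPa·L = -7340 J.
ΔU = nCvΔT = 3.34×26.8×(304−568) = -23700 J.
Q = ΔU + W = nCpΔT = -31000 J.
State after step 1: P = 310 kPa, V = 27.2 L, T = 304 K.
Step 2 — Adiabatic: T₂/T₁ = (P₂/P₁)^((γ−1)/γ) ⇒ T₂ = 304×(0.192)^0.237 = 206 K; V₂ = 96.0 L.
ΔU = nCvΔT = 3.34×26.8×(206−304) = -8810 J.
Q = 0 for an adiabatic process, so W = −ΔU = 8810 J.
Net over both steps: W = 1470 J, Q = -31000 J, ΔU = -32500 J.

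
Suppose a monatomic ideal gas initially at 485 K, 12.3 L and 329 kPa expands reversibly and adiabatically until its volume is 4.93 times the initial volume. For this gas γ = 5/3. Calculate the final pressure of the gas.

Adiabatic: TV^(γ−1) = const ⇒ T₂ = 485×(0.203)^0.667 = 167 K; PV^γ = const ⇒ P₂ = 23.0 kPa.

23.0 kPa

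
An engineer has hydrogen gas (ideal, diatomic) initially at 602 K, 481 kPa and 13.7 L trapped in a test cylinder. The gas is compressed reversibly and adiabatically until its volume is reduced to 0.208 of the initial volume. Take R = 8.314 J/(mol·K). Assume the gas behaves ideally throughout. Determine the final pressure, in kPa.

4330 kPa

Adiabatic: TV^(γ−1) = const ⇒ T₂ = 602×(4.81)^0.400 = 1130 K; PV^γ = const ⇒ P₂ = 4330 kPa.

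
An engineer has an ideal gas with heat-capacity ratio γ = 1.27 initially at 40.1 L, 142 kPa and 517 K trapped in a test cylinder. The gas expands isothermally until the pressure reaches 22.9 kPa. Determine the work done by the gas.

10400 J

n = P₁V₁/(RT₁) = 142×40.1/(8.314×517) = 1.32 mol.
Isothermal: T stays 517 K; PV = const ⇒ V₂ = 249 L, P₂ = 22.9 kPa.
W = nRT ln(V₂/V₁) = 1.32×8.314×517×ln(6.20) = 10400 J.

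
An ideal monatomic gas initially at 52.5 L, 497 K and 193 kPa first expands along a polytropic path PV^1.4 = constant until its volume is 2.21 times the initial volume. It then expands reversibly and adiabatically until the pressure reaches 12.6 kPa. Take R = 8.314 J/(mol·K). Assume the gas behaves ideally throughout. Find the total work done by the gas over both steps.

12200 J

n = P₁V₁/(RT₁) = 193×52.5/(8.314×497) = 2.45 mol.
Step 1 — Polytropic n=1.4: T₂ = T₁(V₁/V₂)^(n−1) = 497×(0.452)^0.40 = 362 K; P₂ = P₁(V₁/V₂)^n = 63.6 kPa.
W = (P₁V₁−P₂V₂)/(n−1) = (193×52.5−63.6×116)/0.40 = 6890 J.
ΔU = nCvΔT = 2.45×12.5×(362−497) = -4130 J.
Q = ΔU + W = 2750 J.
State after step 1: P = 63.6 kPa, V = 116 L, T = 362 K.
Step 2 — Adiabatic: T₂/T₁ = (P₂/P₁)^((γ−1)/γ) ⇒ T₂ = 362×(0.198)^0.400 = 189 K; V₂ = 306 L.
ΔU = nCvΔT = 2.45×12.5×(189−362) = -5280 J.
Q = 0 for an adiabatic process, so W = −ΔU = 5280 J.
Net over both steps: W = 12200 J, Q = 2750 J, ΔU = -9410 J.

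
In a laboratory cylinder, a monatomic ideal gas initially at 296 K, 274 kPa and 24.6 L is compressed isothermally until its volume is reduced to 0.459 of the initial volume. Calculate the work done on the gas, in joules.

n = P₁V₁/(RT₁) = 274×24.6/(8.314×296) = 2.74 mol.
Isothermal: T stays 296 K; PV = const ⇒ V₂ = 11.3 L, P₂ = 597 kPa.
W = nRT ln(V₂/V₁) = 2.74×8.314×296×ln(0.459) = -5250 J.
Work done on the gas = −W_by = 5250 J.

5250 J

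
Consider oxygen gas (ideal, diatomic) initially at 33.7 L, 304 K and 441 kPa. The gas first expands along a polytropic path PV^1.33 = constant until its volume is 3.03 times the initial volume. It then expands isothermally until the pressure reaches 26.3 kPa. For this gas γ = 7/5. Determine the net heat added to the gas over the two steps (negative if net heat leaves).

16300 J

n = P₁V₁/(RT₁) = 441×33.7/(8.314×304) = 5.88 mol.
Step 1 — Polytropic n=1.33: T₂ = T₁(V₁/V₂)^(n−1) = 304×(0.330)^0.33 = 211 K; P₂ = P₁(V₁/V₂)^n = 101 kPa.
W = (P₁V₁−P₂V₂)/(n−1) = (441×33.7−101×102)/0.33 = 13800 J.
ΔU = nCvΔT = 5.88×20.8×(211−304) = -11400 J.
Q = ΔU + W = 2410 J.
State after step 1: P = 101 kPa, V = 102 L, T = 211 K.
Step 2 — Isothermal: T stays 211 K; PV = const ⇒ V₂ = 392 L, P₂ = 26.3 kPa.
ΔU = 0 (ideal gas, T constant).
W = nRT ln(V₂/V₁) = 5.88×8.314×211×ln(3.84) = 13900 J.
Q = ΔU + W = 13900 J.
Net over both steps: W = 27700 J, Q = 16300 J, ΔU = -11400 J.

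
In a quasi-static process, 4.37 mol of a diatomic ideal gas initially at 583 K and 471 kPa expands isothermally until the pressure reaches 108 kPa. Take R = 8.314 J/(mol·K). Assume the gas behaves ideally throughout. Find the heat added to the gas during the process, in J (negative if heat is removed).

V₁ = nRT₁/P₁ = 4.37×8.314×583/471 = 45.0 L.
Isothermal: T stays 583 K; PV = const ⇒ V₂ = 196 L, P₂ = 108 kPa.
ΔU = 0 (ideal gas, T constant).
W = nRT ln(V₂/V₁) = 4.37×8.314×583×ln(4.36) = 31200 J.
Q = ΔU + W = 31200 J.

31200 J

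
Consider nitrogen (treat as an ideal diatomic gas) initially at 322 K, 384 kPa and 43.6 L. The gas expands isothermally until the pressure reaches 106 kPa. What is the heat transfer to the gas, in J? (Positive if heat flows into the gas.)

21600 J

n = P₁V₁/(RT₁) = 384×43.6/(8.314×322) = 6.25 mol.
Isothermal: T stays 322 K; PV = const ⇒ V₂ = 158 L, P₂ = 106 kPa.
ΔU = 0 (ideal gas, T constant).
W = nRT ln(V₂/V₁) = 6.25×8.314×322×ln(3.62) = 21600 J.
Q = ΔU + W = 21600 J.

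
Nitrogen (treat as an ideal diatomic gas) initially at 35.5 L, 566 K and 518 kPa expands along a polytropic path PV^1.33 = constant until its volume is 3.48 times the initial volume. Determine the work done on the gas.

-18800 J

n = P₁V₁/(RT₁) = 518×35.5/(8.314×566) = 3.91 mol.
Polytropic n=1.33: T₂ = T₁(V₁/V₂)^(n−1) = 566×(0.287)^0.33 = 375 K; P₂ = P₁(V₁/V₂)^n = 98.6 kPa.
W = (P₁V₁−P₂V₂)/(n−1) = (518×35.5−98.6×124)/0.33 = 18800 J.
Work done on the gas = −W_by = -18800 J.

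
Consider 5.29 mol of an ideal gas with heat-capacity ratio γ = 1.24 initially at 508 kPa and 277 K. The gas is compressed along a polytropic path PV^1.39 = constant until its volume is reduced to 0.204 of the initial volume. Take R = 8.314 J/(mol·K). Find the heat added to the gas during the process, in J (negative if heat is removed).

16800 J

V₁ = nRT₁/P₁ = 5.29×8.314×277/508 = 24.0 L.
Polytropic n=1.39: T₂ = T₁(V₁/V₂)^(n−1) = 277×(4.90)^0.39 = 515 K; P₂ = P₁(V₁/V₂)^n = 4630 kPa.
W = (P₁V₁−P₂V₂)/(n−1) = (508×24.0−4630×4.89)/0.39 = -26800 J.
ΔU = nCvΔT = 5.29×34.6×(515−277) = 43600 J.
Q = ΔU + W = 16800 J.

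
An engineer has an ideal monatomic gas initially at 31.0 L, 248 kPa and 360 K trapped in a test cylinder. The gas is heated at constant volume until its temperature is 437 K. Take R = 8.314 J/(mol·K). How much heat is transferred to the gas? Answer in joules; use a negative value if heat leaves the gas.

n = P₁V₁/(RT₁) = 248×31.0/(8.314×360) = 2.57 mol.
Isochoric: V stays 31.0 L; P/T = const ⇒ T₂ = 437 K, P₂ = 301 kPa.
W = 0 (no volume change).
ΔU = nCvΔT = 2.57×12.5×(437−360) = 2470 J.
Q = ΔU = 2470 J.

2470 J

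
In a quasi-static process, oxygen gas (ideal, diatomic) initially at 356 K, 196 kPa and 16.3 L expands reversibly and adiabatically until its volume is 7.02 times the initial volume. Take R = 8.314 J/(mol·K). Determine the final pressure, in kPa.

12.8 kPa

Adiabatic: TV^(γ−1) = const ⇒ T₂ = 356×(0.142)^0.400 = 163 K; PV^γ = const ⇒ P₂ = 12.8 kPa.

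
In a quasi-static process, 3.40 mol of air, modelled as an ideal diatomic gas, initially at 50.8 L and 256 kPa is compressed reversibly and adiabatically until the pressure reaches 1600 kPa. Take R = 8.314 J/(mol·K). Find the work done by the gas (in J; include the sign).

-22400 J

T₁ = P₁V₁/(nR) = 256×50.8/(3.40×8.314) = 460 K.
Adiabatic: T₂/T₁ = (P₂/P₁)^((γ−1)/γ) ⇒ T₂ = 460×(6.25)^0.286 = 777 K; V₂ = 13.7 L.
ΔU = nCvΔT = 3.40×20.8×(777−460) = 22400 J.
Q = 0 for an adiabatic process, so W = −ΔU = -22400 J.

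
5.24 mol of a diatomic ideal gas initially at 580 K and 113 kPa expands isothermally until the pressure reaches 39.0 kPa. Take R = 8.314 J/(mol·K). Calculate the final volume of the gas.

648 L

V₁ = nRT₁/P₁ = 5.24×8.314×580/113 = 224 L.
Isothermal: T stays 580 K; PV = const ⇒ V₂ = 648 L, P₂ = 39.0 kPa.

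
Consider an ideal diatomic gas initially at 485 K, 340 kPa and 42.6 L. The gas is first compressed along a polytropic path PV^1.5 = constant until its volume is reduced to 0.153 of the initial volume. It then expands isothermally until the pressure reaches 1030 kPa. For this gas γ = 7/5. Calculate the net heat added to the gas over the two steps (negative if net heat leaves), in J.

n = P₁V₁/(RT₁) = 340×42.6/(8.314×485) = 3.59 mol.
Step 1 — Polytropic n=1.5: T₂ = T₁(V₁/V₂)^(n−1) = 485×(6.54)^0.50 = 1240 K; P₂ = P₁(V₁/V₂)^n = 5680 kPa.
W = (P₁V₁−P₂V₂)/(n−1) = (340×42.6−5680×6.52)/0.50 = -45100 J.
ΔU = nCvΔT = 3.59×20.8×(1240−485) = 56400 J.
Q = ΔU + W = 11300 J.
State after step 1: P = 5680 kPa, V = 6.52 L, T = 1240 K.
Step 2 — Isothermal: T stays 1240 K; PV = const ⇒ V₂ = 36.0 L, P₂ = 1030 kPa.
ΔU = 0 (ideal gas, T constant).
W = nRT ln(V₂/V₁) = 3.59×8.314×1240×ln(5.52) = 63200 J.
Q = ΔU + W = 63200 J.
Net over both steps: W = 18100 J, Q = 74500 J, ΔU = 56400 J.

74500 J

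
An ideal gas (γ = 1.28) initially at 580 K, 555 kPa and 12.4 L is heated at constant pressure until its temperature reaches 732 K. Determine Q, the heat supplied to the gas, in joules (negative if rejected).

n = P₁V₁/(RT₁) = 555×12.4/(8.314×580) = 1.43 mol.
Isobaric: P stays 555 kPa; V/T = const ⇒ T₂ = 732 K, V₂ = 15.6 L.
W = PΔV = 555×(15.6−12.4) kPa·L = 1800 J.
ΔU = nCvΔT = 1.43×29.7×(732−580) = 6440 J.
Q = ΔU + W = nCpΔT = 8240 J.

8240 J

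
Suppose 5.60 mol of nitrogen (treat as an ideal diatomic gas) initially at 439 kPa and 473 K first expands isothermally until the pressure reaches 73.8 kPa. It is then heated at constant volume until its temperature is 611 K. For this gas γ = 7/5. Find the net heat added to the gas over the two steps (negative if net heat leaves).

V₁ = nRT₁/P₁ = 5.60×8.314×473/439 = 50.2 L.
Step 1 — Isothermal: T stays 473 K; PV = const ⇒ V₂ = 298 L, P₂ = 73.8 kPa.
ΔU = 0 (ideal gas, T constant).
W = nRT ln(V₂/V₁) = 5.60×8.314×473×ln(5.95) = 39300 J.
Q = ΔU + W = 39300 J.
State after step 1: P = 73.8 kPa, V = 298 L, T = 473 K.
Step 2 — Isochoric: V stays 298 L; P/T = const ⇒ T₂ = 611 K, P₂ = 95.3 kPa.
W = 0 (no volume change).
ΔU = nCvΔT = 5.60×20.8×(611−473) = 16100 J.
Q = ΔU = 16100 J.
Net over both steps: W = 39300 J, Q = 55300 J, ΔU = 16100 J.

55300 J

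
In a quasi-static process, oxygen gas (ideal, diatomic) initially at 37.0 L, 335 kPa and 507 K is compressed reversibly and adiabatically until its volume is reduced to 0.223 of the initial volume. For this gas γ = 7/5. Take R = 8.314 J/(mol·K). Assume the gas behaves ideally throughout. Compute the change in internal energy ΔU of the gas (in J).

25500 J

n = P₁V₁/(RT₁) = 335×37.0/(8.314×507) = 2.94 mol.
Adiabatic: TV^(γ−1) = const ⇒ T₂ = 507×(4.48)^0.400 = 924 K; PV^γ = const ⇒ P₂ = 2740 kPa.
For an ideal gas ΔU = nCvΔT with Cv = (5/2)R = 20.8 J/(mol·K).
ΔU = 2.94×20.8×(924−507) = 25500 J.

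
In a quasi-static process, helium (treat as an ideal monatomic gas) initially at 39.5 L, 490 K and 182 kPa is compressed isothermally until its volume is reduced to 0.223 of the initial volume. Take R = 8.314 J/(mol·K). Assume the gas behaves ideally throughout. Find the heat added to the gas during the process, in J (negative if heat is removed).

-10800 J

n = P₁V₁/(RT₁) = 182×39.5/(8.314×490) = 1.76 mol.
Isothermal: T stays 490 K; PV = const ⇒ V₂ = 8.81 L, P₂ = 816 kPa.
ΔU = 0 (ideal gas, T constant).
W = nRT ln(V₂/V₁) = 1.76×8.314×490×ln(0.223) = -10800 J.
Q = ΔU + W = -10800 J.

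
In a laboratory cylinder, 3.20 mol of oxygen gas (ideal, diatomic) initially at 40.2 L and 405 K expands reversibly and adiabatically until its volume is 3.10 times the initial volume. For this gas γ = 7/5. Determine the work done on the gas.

P₁ = nRT₁/V₁ = 3.20×8.314×405/40.2 = 268 kPa.
Adiabatic: TV^(γ−1) = const ⇒ T₂ = 405×(0.323)^0.400 = 258 K; PV^γ = const ⇒ P₂ = 55.0 kPa.
ΔU = nCvΔT = 3.20×20.8×(258−405) = -9810 J.
Q = 0 for an adiabatic process, so W = −ΔU = 9810 J.
Work done on the gas = −W_by = -9810 J.

-9810 J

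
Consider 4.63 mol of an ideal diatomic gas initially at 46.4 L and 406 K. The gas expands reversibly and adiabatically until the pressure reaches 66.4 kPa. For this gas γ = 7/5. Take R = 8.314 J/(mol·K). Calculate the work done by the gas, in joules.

P₁ = nRT₁/V₁ = 4.63×8.314×406/46.4 = 337 kPa.
Adiabatic: T₂/T₁ = (P₂/P₁)^((γ−1)/γ) ⇒ T₂ = 406×(0.197)^0.286 = 255 K; V₂ = 148 L.
ΔU = nCvΔT = 4.63×20.8×(255−406) = -14500 J.
Q = 0 for an adiabatic process, so W = −ΔU = 14500 J.

14500 J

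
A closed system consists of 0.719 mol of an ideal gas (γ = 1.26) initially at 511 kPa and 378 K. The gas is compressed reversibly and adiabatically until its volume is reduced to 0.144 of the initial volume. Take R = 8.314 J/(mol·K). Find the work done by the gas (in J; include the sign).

V₁ = nRT₁/P₁ = 0.719×8.314×378/511 = 4.42 L.
Adiabatic: TV^(γ−1) = const ⇒ T₂ = 378×(6.94)^0.260 = 626 K; PV^γ = const ⇒ P₂ = 5870 kPa.
ΔU = nCvΔT = 0.719×32.0×(626−378) = 5690 J.
Q = 0 for an adiabatic process, so W = −ΔU = -5690 J.

-5690 J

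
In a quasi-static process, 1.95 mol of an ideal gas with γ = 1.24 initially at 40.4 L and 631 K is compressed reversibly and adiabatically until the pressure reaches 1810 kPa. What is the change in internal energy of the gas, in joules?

P₁ = nRT₁/V₁ = 1.95×8.314×631/40.4 = 253 kPa.
Adiabatic: T₂/T₁ = (P₂/P₁)^((γ−1)/γ) ⇒ T₂ = 631×(7.15)^0.194 = 923 K; V₂ = 8.27 L.
For an ideal gas ΔU = nCvΔT with Cv = R/(γ−1) = 34.6 J/(mol·K).
ΔU = 1.95×34.6×(923−631) = 19700 J.

19700 J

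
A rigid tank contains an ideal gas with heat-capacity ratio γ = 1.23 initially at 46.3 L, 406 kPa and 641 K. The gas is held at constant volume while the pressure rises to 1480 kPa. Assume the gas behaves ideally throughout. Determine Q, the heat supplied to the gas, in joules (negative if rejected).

216000 J

n = P₁V₁/(RT₁) = 406×46.3/(8.314×641) = 3.53 mol.
Isochoric: V stays 46.3 L; P/T = const ⇒ T₂ = 2340 K, P₂ = 1480 kPa.
W = 0 (no volume change).
ΔU = nCvΔT = 3.53×36.1×(2340−641) = 216000 J.
Q = ΔU = 216000 J.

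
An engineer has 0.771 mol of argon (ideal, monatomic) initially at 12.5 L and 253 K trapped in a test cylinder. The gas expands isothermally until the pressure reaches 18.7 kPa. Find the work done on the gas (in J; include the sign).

P₁ = nRT₁/V₁ = 0.771×8.314×253/12.5 = 130 kPa.
Isothermal: T stays 253 K; PV = const ⇒ V₂ = 86.7 L, P₂ = 18.7 kPa.
W = nRT ln(V₂/V₁) = 0.771×8.314×253×ln(6.94) = 3140 J.
Work done on the gas = −W_by = -3140 J.

-3140 J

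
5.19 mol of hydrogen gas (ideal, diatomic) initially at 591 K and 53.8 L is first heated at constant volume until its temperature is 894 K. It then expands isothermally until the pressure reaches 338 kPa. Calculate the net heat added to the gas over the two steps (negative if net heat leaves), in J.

P₁ = nRT₁/V₁ = 5.19×8.314×591/53.8 = 474 kPa.
Step 1 — Isochoric: V stays 53.8 L; P/T = const ⇒ T₂ = 894 K, P₂ = 717 kPa.
W = 0 (no volume change).
ΔU = nCvΔT = 5.19×20.8×(894−591) = 32700 J.
Q = ΔU = 32700 J.
State after step 1: P = 717 kPa, V = 53.8 L, T = 894 K.
Step 2 — Isothermal: T stays 894 K; PV = const ⇒ V₂ = 114 L, P₂ = 338 kPa.
ΔU = 0 (ideal gas, T constant).
W = nRT ln(V₂/V₁) = 5.19×8.314×894×ln(2.12) = 29000 J.
Q = ΔU + W = 29000 J.
Net over both steps: W = 29000 J, Q = 61700 J, ΔU = 32700 J.

61700 J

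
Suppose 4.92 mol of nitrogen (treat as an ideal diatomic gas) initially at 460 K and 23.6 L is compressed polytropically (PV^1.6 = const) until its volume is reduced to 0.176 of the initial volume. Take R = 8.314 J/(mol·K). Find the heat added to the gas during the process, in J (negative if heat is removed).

P₁ = nRT₁/V₁ = 4.92×8.314×460/23.6 = 797 kPa.
Polytropic n=1.6: T₂ = T₁(V₁/V₂)^(n−1) = 460×(5.68)^0.60 = 1300 K; P₂ = P₁(V₁/V₂)^n = 12800 kPa.
W = (P₁V₁−P₂V₂)/(n−1) = (797×23.6−12800×4.15)/0.60 = -57600 J.
ΔU = nCvΔT = 4.92×20.8×(1300−460) = 86400 J.
Q = ΔU + W = 28800 J.

28800 J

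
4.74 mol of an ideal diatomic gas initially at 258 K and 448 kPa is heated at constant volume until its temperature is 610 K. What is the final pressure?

V₁ = nRT₁/P₁ = 4.74×8.314×258/448 = 22.7 L.
Isochoric: V stays 22.7 L; P/T = const ⇒ T₂ = 610 K, P₂ = 1060 kPa.

1060 kPa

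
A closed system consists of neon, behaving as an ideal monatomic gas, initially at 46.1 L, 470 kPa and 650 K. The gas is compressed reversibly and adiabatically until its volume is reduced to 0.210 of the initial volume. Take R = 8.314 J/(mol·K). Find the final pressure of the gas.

6330 kPa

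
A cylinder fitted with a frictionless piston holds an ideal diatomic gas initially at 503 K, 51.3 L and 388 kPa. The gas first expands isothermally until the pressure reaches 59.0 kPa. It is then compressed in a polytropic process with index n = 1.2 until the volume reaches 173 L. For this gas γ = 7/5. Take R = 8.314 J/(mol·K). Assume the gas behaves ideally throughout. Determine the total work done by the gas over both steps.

n = P₁V₁/(RT₁) = 388×51.3/(8.314×503) = 4.76 mol.
Step 1 — Isothermal: T stays 503 K; PV = const ⇒ V₂ = 337 L, P₂ = 59.0 kPa.
ΔU = 0 (ideal gas, T constant).
W = nRT ln(V₂/V₁) = 4.76×8.314×503×ln(6.58) = 37500 J.
Q = ΔU + W = 37500 J.
State after step 1: P = 59.0 kPa, V = 337 L, T = 503 K.
Step 2 — Polytropic n=1.2: T₂ = T₁(V₁/V₂)^(n−1) = 503×(1.95)^0.20 = 575 K; P₂ = P₁(V₁/V₂)^n = 131 kPa.
W = (P₁V₁−P₂V₂)/(n−1) = (59.0×337−131×173)/0.20 = -14200 J.
ΔU = nCvΔT = 4.76×20.8×(575−503) = 7110 J.
Q = ΔU + W = -7110 J.
Net over both steps: W = 23300 J, Q = 30400 J, ΔU = 7110 J.

23300 J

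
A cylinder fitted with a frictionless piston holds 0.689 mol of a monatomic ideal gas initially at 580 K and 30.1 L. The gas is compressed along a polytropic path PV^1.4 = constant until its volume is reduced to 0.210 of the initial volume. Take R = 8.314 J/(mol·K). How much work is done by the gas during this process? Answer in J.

-7200 J

P₁ = nRT₁/V₁ = 0.689×8.314×580/30.1 = 110 kPa.
Polytropic n=1.4: T₂ = T₁(V₁/V₂)^(n−1) = 580×(4.76)^0.40 = 1080 K; P₂ = P₁(V₁/V₂)^n = 981 kPa.
W = (P₁V₁−P₂V₂)/(n−1) = (110×30.1−981×6.32)/0.40 = -7200 J.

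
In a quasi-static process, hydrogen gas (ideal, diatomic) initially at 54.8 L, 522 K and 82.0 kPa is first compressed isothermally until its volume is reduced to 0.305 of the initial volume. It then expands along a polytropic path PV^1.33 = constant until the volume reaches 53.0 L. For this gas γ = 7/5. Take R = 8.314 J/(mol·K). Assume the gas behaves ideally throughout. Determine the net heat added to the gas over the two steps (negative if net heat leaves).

-4580 J

n = P₁V₁/(RT₁) = 82.0×54.8/(8.314×522) = 1.04 mol.
Step 1 — Isothermal: T stays 522 K; PV = const ⇒ V₂ = 16.7 L, P₂ = 269 kPa.
ΔU = 0 (ideal gas, T constant).
W = nRT ln(V₂/V₁) = 1.04×8.314×522×ln(0.305) = -5340 J.
Q = ΔU + W = -5340 J.
State after step 1: P = 269 kPa, V = 16.7 L, T = 522 K.
Step 2 — Polytropic n=1.33: T₂ = T₁(V₁/V₂)^(n−1) = 522×(0.315)^0.33 = 357 K; P₂ = P₁(V₁/V₂)^n = 57.9 kPa.
W = (P₁V₁−P₂V₂)/(n−1) = (269×16.7−57.9×53.0)/0.33 = 4310 J.
ΔU = nCvΔT = 1.04×20.8×(357−522) = -3560 J.
Q = ΔU + W = 755 J.
Net over both steps: W = -1020 J, Q = -4580 J, ΔU = -3560 J.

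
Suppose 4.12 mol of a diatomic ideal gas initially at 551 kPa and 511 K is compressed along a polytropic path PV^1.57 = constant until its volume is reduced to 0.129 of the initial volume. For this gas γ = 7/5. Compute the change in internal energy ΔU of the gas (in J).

96900 J

V₁ = nRT₁/P₁ = 4.12×8.314×511/551 = 31.8 L.
Polytropic n=1.57: T₂ = T₁(V₁/V₂)^(n−1) = 511×(7.75)^0.57 = 1640 K; P₂ = P₁(V₁/V₂)^n = 13700 kPa.
For an ideal gas ΔU = nCvΔT with Cv = (5/2)R = 20.8 J/(mol·K).
ΔU = 4.12×20.8×(1640−511) = 96900 J.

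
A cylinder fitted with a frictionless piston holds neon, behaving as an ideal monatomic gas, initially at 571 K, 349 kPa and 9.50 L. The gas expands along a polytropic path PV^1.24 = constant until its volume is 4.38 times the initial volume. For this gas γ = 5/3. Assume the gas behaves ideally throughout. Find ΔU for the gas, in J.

n = P₁V₁/(RT₁) = 349×9.50/(8.314×571) = 0.698 mol.
Polytropic n=1.24: T₂ = T₁(V₁/V₂)^(n−1) = 571×(0.228)^0.24 = 401 K; P₂ = P₁(V₁/V₂)^n = 55.9 kPa.
For an ideal gas ΔU = nCvΔT with Cv = (3/2)R = 12.5 J/(mol·K).
ΔU = 0.698×12.5×(401−571) = -1480 J.

-1480 J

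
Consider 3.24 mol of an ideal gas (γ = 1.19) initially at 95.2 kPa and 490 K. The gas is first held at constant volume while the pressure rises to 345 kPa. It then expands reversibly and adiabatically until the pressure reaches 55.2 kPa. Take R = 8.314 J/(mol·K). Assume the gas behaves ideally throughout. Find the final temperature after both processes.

V₁ = nRT₁/P₁ = 3.24×8.314×490/95.2 = 139 L.
Step 1 — Isochoric: V stays 139 L; P/T = const ⇒ T₂ = 1780 K, P₂ = 345 kPa.
W = 0 (no volume change).
ΔU = nCvΔT = 3.24×43.8×(1780−490) = 182000 J.
Q = ΔU = 182000 J.
State after step 1: P = 345 kPa, V = 139 L, T = 1780 K.
Step 2 — Adiabatic: T₂/T₁ = (P₂/P₁)^((γ−1)/γ) ⇒ T₂ = 1780×(0.160)^0.160 = 1330 K; V₂ = 647 L.
ΔU = nCvΔT = 3.24×43.8×(1330−1780) = -63900 J.
Q = 0 for an adiabatic process, so W = −ΔU = 63900 J.
Net over both steps: W = 63900 J, Q = 182000 J, ΔU = 118000 J.

1330 K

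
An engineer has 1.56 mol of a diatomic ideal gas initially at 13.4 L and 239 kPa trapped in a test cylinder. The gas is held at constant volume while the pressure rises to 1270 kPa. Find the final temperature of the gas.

1310 K

T₁ = P₁V₁/(nR) = 239×13.4/(1.56×8.314) = 247 K.
Isochoric: V stays 13.4 L; P/T = const ⇒ T₂ = 1310 K, P₂ = 1270 kPa.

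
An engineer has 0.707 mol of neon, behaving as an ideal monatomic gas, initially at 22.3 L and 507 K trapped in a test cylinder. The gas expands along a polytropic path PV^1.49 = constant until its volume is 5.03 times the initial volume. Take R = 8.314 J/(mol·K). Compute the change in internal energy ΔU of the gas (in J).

-2440 J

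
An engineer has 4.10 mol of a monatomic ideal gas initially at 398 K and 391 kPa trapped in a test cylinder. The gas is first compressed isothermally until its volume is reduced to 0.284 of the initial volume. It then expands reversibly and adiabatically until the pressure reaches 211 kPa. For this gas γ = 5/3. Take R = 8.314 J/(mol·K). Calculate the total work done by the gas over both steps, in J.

V₁ = nRT₁/P₁ = 4.10×8.314×398/391 = 34.7 L.
Step 1 — Isothermal: T stays 398 K; PV = const ⇒ V₂ = 9.85 L, P₂ = 1380 kPa.
ΔU = 0 (ideal gas, T constant).
W = nRT ln(V₂/V₁) = 4.10×8.314×398×ln(0.284) = -17100 J.
Q = ΔU + W = -17100 J.
State after step 1: P = 1380 kPa, V = 9.85 L, T = 398 K.
Step 2 — Adiabatic: T₂/T₁ = (P₂/P₁)^((γ−1)/γ) ⇒ T₂ = 398×(0.153)^0.400 = 188 K; V₂ = 30.4 L.
ΔU = nCvΔT = 4.10×12.5×(188−398) = -10700 J.
Q = 0 for an adiabatic process, so W = −ΔU = 10700 J.
Net over both steps: W = -6340 J, Q = -17100 J, ΔU = -10700 J.

-6340 J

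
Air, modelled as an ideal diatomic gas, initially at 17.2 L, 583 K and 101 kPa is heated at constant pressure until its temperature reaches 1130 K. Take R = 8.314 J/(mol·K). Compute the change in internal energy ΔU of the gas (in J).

n = P₁V₁/(RT₁) = 101×17.2/(8.314×583) = 0.358 mol.
Isobaric: P stays 101 kPa; V/T = const ⇒ T₂ = 1130 K, V₂ = 33.3 L.
For an ideal gas ΔU = nCvΔT with Cv = (5/2)R = 20.8 J/(mol·K).
ΔU = 0.358×20.8×(1130−583) = 4070 J.

4070 J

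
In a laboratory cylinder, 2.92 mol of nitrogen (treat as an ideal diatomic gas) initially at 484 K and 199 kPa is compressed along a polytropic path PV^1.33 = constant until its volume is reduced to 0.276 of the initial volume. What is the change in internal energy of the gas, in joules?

15500 J

V₁ = nRT₁/P₁ = 2.92×8.314×484/199 = 59.0 L.
Polytropic n=1.33: T₂ = T₁(V₁/V₂)^(n−1) = 484×(3.62)^0.33 = 740 K; P₂ = P₁(V₁/V₂)^n = 1100 kPa.
For an ideal gas ΔU = nCvΔT with Cv = (5/2)R = 20.8 J/(mol·K).
ΔU = 2.92×20.8×(740−484) = 15500 J.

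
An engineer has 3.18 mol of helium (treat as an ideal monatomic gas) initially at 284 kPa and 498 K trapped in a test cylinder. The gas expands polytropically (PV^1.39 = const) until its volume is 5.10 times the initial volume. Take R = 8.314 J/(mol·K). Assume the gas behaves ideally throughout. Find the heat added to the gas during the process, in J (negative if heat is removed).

6590 J

V₁ = nRT₁/P₁ = 3.18×8.314×498/284 = 46.4 L.
Polytropic n=1.39: T₂ = T₁(V₁/V₂)^(n−1) = 498×(0.196)^0.39 = 264 K; P₂ = P₁(V₁/V₂)^n = 29.5 kPa.
W = (P₁V₁−P₂V₂)/(n−1) = (284×46.4−29.5×236)/0.39 = 15900 J.
ΔU = nCvΔT = 3.18×12.5×(264−498) = -9290 J.
Q = ΔU + W = 6590 J.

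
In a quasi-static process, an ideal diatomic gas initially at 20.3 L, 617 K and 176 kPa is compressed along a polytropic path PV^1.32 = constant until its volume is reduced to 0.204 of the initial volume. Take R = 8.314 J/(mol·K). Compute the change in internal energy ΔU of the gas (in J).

5920 J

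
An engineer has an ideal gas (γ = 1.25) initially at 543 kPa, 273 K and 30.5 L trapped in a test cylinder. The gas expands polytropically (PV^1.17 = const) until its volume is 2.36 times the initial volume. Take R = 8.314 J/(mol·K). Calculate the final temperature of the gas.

Polytropic n=1.17: T₂ = T₁(V₁/V₂)^(n−1) = 273×(0.424)^0.17 = 236 K; P₂ = P₁(V₁/V₂)^n = 199 kPa.

236 K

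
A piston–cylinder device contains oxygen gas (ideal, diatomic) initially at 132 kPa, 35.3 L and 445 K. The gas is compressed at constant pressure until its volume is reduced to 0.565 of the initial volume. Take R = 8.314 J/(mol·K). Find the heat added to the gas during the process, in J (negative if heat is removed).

-7090 J

n = P₁V₁/(RT₁) = 132×35.3/(8.314×445) = 1.26 mol.
Isobaric: P stays 132 kPa; V/T = const ⇒ T₂ = 251 K, V₂ = 19.9 L.
W = PΔV = 132×(19.9−35.3) kPa·L = -2030 J.
ΔU = nCvΔT = 1.26×20.8×(251−445) = -5070 J.
Q = ΔU + W = nCpΔT = -7090 J.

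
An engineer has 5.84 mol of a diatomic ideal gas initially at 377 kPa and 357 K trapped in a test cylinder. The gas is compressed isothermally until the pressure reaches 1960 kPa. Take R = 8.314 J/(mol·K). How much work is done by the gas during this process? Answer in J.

V₁ = nRT₁/P₁ = 5.84×8.314×357/377 = 46.0 L.
Isothermal: T stays 357 K; PV = const ⇒ V₂ = 8.84 L, P₂ = 1960 kPa.
W = nRT ln(V₂/V₁) = 5.84×8.314×357×ln(0.192) = -28600 J.

-28600 J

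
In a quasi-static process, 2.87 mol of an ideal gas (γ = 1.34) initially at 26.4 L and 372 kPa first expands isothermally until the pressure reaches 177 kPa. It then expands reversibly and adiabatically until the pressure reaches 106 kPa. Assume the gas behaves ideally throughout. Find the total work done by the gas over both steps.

10800 J

T₁ = P₁V₁/(nR) = 372×26.4/(2.87×8.314) = 412 K.
Step 1 — Isothermal: T stays 412 K; PV = const ⇒ V₂ = 55.5 L, P₂ = 177 kPa.
ΔU = 0 (ideal gas, T constant).
W = nRT ln(V₂/V₁) = 2.87×8.314×412×ln(2.10) = 7290 J.
Q = ΔU + W = 7290 J.
State after step 1: P = 177 kPa, V = 55.5 L, T = 412 K.
Step 2 — Adiabatic: T₂/T₁ = (P₂/P₁)^((γ−1)/γ) ⇒ T₂ = 412×(0.599)^0.254 = 361 K; V₂ = 81.3 L.
ΔU = nCvΔT = 2.87×24.5×(361−412) = -3520 J.
Q = 0 for an adiabatic process, so W = −ΔU = 3520 J.
Net over both steps: W = 10800 J, Q = 7290 J, ΔU = -3520 J.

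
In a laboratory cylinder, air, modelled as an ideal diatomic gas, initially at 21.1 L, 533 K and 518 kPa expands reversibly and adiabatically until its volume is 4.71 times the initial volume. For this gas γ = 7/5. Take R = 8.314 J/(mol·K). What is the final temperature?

287 K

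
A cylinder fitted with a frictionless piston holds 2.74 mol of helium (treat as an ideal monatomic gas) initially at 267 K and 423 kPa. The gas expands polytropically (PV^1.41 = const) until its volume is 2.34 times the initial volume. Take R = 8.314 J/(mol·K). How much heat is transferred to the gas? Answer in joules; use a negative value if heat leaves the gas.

V₁ = nRT₁/P₁ = 2.74×8.314×267/423 = 14.4 L.
Polytropic n=1.41: T₂ = T₁(V₁/V₂)^(n−1) = 267×(0.427)^0.41 = 188 K; P₂ = P₁(V₁/V₂)^n = 128 kPa.
W = (P₁V₁−P₂V₂)/(n−1) = (423×14.4−128×33.6)/0.41 = 4370 J.
ΔU = nCvΔT = 2.74×12.5×(188−267) = -2690 J.
Q = ΔU + W = 1680 J.

1680 J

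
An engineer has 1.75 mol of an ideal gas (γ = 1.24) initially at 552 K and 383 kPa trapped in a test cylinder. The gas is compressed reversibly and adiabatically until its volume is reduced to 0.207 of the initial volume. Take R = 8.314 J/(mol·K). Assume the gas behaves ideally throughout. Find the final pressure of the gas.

V₁ = nRT₁/P₁ = 1.75×8.314×552/383 = 21.0 L.
Adiabatic: TV^(γ−1) = const ⇒ T₂ = 552×(4.83)^0.240 = 806 K; PV^γ = const ⇒ P₂ = 2700 kPa.

2700 kPa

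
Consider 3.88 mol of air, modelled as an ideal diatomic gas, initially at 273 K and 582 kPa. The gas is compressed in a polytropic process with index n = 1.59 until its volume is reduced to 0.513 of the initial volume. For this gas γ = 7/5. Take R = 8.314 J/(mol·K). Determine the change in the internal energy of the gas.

10600 J

V₁ = nRT₁/P₁ = 3.88×8.314×273/582 = 15.1 L.
Polytropic n=1.59: T₂ = T₁(V₁/V₂)^(n−1) = 273×(1.95)^0.59 = 405 K; P₂ = P₁(V₁/V₂)^n = 1680 kPa.
For an ideal gas ΔU = nCvΔT with Cv = (5/2)R = 20.8 J/(mol·K).
ΔU = 3.88×20.8×(405−273) = 10600 J.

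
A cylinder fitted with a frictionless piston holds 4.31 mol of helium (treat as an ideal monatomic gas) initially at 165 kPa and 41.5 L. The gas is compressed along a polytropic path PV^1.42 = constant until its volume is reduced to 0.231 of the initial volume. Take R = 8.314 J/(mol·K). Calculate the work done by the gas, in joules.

-13900 J

T₁ = P₁V₁/(nR) = 165×41.5/(4.31×8.314) = 191 K.
Polytropic n=1.42: T₂ = T₁(V₁/V₂)^(n−1) = 191×(4.33)^0.42 = 354 K; P₂ = P₁(V₁/V₂)^n = 1320 kPa.
W = (P₁V₁−P₂V₂)/(n−1) = (165×41.5−1320×9.59)/0.42 = -13900 J.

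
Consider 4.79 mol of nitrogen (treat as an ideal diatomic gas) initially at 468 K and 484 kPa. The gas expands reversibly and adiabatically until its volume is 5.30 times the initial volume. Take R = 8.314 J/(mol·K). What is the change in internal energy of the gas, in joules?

V₁ = nRT₁/P₁ = 4.79×8.314×468/484 = 38.5 L.
Adiabatic: TV^(γ−1) = const ⇒ T₂ = 468×(0.189)^0.400 = 240 K; PV^γ = const ⇒ P₂ = 46.9 kPa.
For an ideal gas ΔU = nCvΔT with Cv = (5/2)R = 20.8 J/(mol·K).
ΔU = 4.79×20.8×(240−468) = -22700 J.

-22700 J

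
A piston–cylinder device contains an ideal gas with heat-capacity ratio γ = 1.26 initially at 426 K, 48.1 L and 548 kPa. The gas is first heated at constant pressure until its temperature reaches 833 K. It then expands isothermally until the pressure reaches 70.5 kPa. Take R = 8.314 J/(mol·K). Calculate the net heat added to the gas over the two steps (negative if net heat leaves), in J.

228000 J

n = P₁V₁/(RT₁) = 548×48.1/(8.314×426) = 7.44 mol.
Step 1 — Isobaric: P stays 548 kPa; V/T = const ⇒ T₂ = 833 K, V₂ = 94.1 L.
W = PΔV = 548×(94.1−48.1) kPa·L = 25200 J.
ΔU = nCvΔT = 7.44×32.0×(833−426) = 96900 J.
Q = ΔU + W = nCpΔT = 122000 J.
State after step 1: P = 548 kPa, V = 94.1 L, T = 833 K.
Step 2 — Isothermal: T stays 833 K; PV = const ⇒ V₂ = 731 L, P₂ = 70.5 kPa.
ΔU = 0 (ideal gas, T constant).
W = nRT ln(V₂/V₁) = 7.44×8.314×833×ln(7.77) = 106000 J.
Q = ΔU + W = 106000 J.
Net over both steps: W = 131000 J, Q = 228000 J, ΔU = 96900 J.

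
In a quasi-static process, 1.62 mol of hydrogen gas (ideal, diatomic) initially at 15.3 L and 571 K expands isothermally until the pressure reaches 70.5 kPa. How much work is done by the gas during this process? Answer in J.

P₁ = nRT₁/V₁ = 1.62×8.314×571/15.3 = 503 kPa.
Isothermal: T stays 571 K; PV = const ⇒ V₂ = 109 L, P₂ = 70.5 kPa.
W = nRT ln(V₂/V₁) = 1.62×8.314×571×ln(7.13) = 15100 J.

15100 J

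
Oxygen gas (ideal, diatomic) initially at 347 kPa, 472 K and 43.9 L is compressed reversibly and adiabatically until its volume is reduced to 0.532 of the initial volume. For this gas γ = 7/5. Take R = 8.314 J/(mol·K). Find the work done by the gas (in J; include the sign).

-10900 J

n = P₁V₁/(RT₁) = 347×43.9/(8.314×472) = 3.88 mol.
Adiabatic: TV^(γ−1) = const ⇒ T₂ = 472×(1.88)^0.400 = 608 K; PV^γ = const ⇒ P₂ = 840 kPa.
ΔU = nCvΔT = 3.88×20.8×(608−472) = 10900 J.
Q = 0 for an adiabatic process, so W = −ΔU = -10900 J.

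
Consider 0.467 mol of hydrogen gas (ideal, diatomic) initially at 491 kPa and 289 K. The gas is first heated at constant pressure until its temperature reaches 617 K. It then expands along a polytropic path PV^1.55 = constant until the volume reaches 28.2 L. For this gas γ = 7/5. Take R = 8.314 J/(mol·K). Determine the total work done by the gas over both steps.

3970 J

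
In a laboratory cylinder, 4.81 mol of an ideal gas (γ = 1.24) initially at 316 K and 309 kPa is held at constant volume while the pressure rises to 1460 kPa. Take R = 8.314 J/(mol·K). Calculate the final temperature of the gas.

1490 K

V₁ = nRT₁/P₁ = 4.81×8.314×316/309 = 40.9 L.
Isochoric: V stays 40.9 L; P/T = const ⇒ T₂ = 1490 K, P₂ = 1460 kPa.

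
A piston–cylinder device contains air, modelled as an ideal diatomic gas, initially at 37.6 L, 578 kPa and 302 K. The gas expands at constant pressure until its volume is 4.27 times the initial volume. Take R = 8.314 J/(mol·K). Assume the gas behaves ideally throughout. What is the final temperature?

Isobaric: P stays 578 kPa; V/T = const ⇒ T₂ = 1290 K, V₂ = 161 L.

1290 K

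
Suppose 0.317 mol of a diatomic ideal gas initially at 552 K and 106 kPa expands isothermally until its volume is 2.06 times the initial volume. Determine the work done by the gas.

V₁ = nRT₁/P₁ = 0.317×8.314×552/106 = 13.7 L.
Isothermal: T stays 552 K; PV = const ⇒ V₂ = 28.3 L, P₂ = 51.5 kPa.
W = nRT ln(V₂/V₁) = 0.317×8.314×552×ln(2.06) = 1050 J.

1050 J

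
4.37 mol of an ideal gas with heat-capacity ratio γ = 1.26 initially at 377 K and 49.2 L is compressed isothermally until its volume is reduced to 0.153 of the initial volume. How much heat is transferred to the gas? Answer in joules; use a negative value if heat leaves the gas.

P₁ = nRT₁/V₁ = 4.37×8.314×377/49.2 = 278 kPa.
Isothermal: T stays 377 K; PV = const ⇒ V₂ = 7.53 L, P₂ = 1820 kPa.
ΔU = 0 (ideal gas, T constant).
W = nRT ln(V₂/V₁) = 4.37×8.314×377×ln(0.153) = -25700 J.
Q = ΔU + W = -25700 J.

-25700 J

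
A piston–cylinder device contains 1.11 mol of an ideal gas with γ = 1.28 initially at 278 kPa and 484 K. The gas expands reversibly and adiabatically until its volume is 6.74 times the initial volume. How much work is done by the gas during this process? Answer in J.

V₁ = nRT₁/P₁ = 1.11×8.314×484/278 = 16.1 L.
Adiabatic: TV^(γ−1) = const ⇒ T₂ = 484×(0.148)^0.280 = 284 K; PV^γ = const ⇒ P₂ = 24.2 kPa.
ΔU = nCvΔT = 1.11×29.7×(284−484) = -6600 J.
Q = 0 for an adiabatic process, so W = −ΔU = 6600 J.

6600 J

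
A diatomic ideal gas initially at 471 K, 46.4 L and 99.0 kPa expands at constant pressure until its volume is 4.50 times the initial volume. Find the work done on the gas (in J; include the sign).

n = P₁V₁/(RT₁) = 99.0×46.4/(8.314×471) = 1.17 mol.
Isobaric: P stays 99.0 kPa; V/T = const ⇒ T₂ = 2120 K, V₂ = 209 L.
W = PΔV = 99.0×(209−46.4) kPa·L = 16100 J.
Work done on the gas = −W_by = -16100 J.

-16100 J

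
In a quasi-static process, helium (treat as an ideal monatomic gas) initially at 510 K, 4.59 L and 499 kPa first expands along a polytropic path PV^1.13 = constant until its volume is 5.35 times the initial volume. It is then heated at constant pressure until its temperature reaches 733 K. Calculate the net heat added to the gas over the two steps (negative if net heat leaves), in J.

n = P₁V₁/(RT₁) = 499×4.59/(8.314×510) = 0.540 mol.
Step 1 — Polytropic n=1.13: T₂ = T₁(V₁/V₂)^(n−1) = 510×(0.187)^0.13 = 410 K; P₂ = P₁(V₁/V₂)^n = 75.0 kPa.
W = (P₁V₁−P₂V₂)/(n−1) = (499×4.59−75.0×24.6)/0.13 = 3450 J.
ΔU = nCvΔT = 0.540×12.5×(410−510) = -673 J.
Q = ΔU + W = 2780 J.
State after step 1: P = 75.0 kPa, V = 24.6 L, T = 410 K.
Step 2 — Isobaric: P stays 75.0 kPa; V/T = const ⇒ T₂ = 733 K, V₂ = 43.9 L.
W = PΔV = 75.0×(43.9−24.6) kPa·L = 1450 J.
ΔU = nCvΔT = 0.540×12.5×(733−410) = 2180 J.
Q = ΔU + W = nCpΔT = 3630 J.
Net over both steps: W = 4900 J, Q = 6400 J, ΔU = 1500 J.

6400 J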